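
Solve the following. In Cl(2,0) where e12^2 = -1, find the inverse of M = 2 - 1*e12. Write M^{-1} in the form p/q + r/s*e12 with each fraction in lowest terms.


M = 2 - 1*e12, where e12^2 = -1.
Since M commutes with its reverse ~M = a - b*e12, M * ~M = a^2 - b^2*e12^2 = a^2 + b^2.
So M^{-1} = ~M / (a^2 + b^2) = (a - b*e12)/(a^2 + b^2).
a^2 + b^2 = 4 + 1 = 5
Scalar part = 2/5 = 2/5
Bivector coeff = 1/5 = 1/5
M^{-1} = 2/5 + 1/5*e12


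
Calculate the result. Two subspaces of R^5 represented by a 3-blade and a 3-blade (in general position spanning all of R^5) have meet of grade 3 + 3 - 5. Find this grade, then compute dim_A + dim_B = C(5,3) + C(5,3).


Meet grade = grade(A) + grade(B) - n
= 3 + 3 - 5 = 1
C(5,3) = 10
C(5,3) = 10
dim_A + dim_B = 10 + 10 = 20


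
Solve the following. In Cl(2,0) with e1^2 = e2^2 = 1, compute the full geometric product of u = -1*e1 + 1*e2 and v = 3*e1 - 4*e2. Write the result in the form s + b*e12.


Expand: (-1*e1 + 1*e2)(3*e1 - 4*e2)
= (-1)*3*e1e1 + (-1)*(-4)*e1e2 + 1*3*e2e1 + 1*(-4)*e2e2
Using e1^2 = e2^2 = 1, e2e1 = -e1e2:
Scalar part s = (-1)*3 + 1*(-4) = -3 + (-4) = -7
Bivector part b = (-1)*(-4) - 1*3 = 4 - 3 = 1
uv = -7 + 1*e12


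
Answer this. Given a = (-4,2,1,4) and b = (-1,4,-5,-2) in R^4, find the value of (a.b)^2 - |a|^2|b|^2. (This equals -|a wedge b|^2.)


a . b = (-4)*(-1) + 2*4 + 1*(-5) + 4*(-2)
= 4 + 8 + (-5) + (-8) = -1
|a|^2 = (-4)^2 + 2^2 + 1^2 + 4^2 = 37
|b|^2 = (-1)^2 + 4^2 + (-5)^2 + (-2)^2 = 46
(a.b)^2 = (-1)^2 = 1
|a|^2 * |b|^2 = 37 * 46 = 1702
Result = 1 - 1702 = -1701


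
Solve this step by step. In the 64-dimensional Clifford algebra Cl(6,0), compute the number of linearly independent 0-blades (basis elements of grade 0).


Number of grade-k basis blades in Cl(p,q) with n = p + q is C(n, k).
n = 6 + 0 = 6
C(6, 0) = 6! / (0! * 6!)
= 720 / (1 * 720)
= 1


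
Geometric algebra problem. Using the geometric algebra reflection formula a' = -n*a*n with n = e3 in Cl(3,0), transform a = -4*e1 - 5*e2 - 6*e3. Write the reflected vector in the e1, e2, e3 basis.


Reflection formula: a' = -n*a*n, with n = e3 (unit vector, n^2 = 1).
For reflection through hyperplane perp to e3:
The component along e3 flips sign, others stay.
a = (-4, -5, -6)
a' = (-4, -5, 6)
a' = -4*e1 - 5*e2 + 6*e3


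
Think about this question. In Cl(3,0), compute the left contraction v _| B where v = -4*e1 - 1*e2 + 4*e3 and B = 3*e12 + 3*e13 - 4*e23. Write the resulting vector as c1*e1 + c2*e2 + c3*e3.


Left contraction v _| B = <vB>_1 (grade-1 part of the geometric product vB).
Using e1_|e12 = e2, e2_|e12 = -e1, e1_|e13 = e3, e3_|e13 = -e1, e2_|e23 = e3, e3_|e23 = -e2:
e1 coeff: -v2*b12 - v3*b13 = -(-1)*(3) - (4)*(3) = -9
e2 coeff: v1*b12 - v3*b23 = (-4)*(3) - (4)*(-4) = 4
e3 coeff: v1*b13 + v2*b23 = (-4)*(3) + (-1)*(-4) = -8
v _| B = -9*e1 + 4*e2 - 8*e3


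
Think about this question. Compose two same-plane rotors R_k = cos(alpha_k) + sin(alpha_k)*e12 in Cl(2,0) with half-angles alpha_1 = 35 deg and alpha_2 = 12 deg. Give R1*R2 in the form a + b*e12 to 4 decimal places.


Same-plane rotors commute and their half-angles add:
R1*R2 = cos(a1 + a2) + sin(a1 + a2)*e12.
a1 + a2 = 35 + 12 = 47 deg
cos(47 deg) = 0.6820
sin(47 deg) = 0.7314
R1*R2 = 0.6820 + 0.7314*e12


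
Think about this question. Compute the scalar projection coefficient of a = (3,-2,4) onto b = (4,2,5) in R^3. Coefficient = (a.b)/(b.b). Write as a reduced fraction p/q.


Projection coefficient = (a . b) / (b . b)
a . b = 3*4 + (-2)*2 + 4*5
= 12 + (-4) + 20 = 28
b . b = 4^2 + 2^2 + 5^2
= 16 + 4 + 25 = 45
Coefficient = 28/45
In lowest terms: 28/45


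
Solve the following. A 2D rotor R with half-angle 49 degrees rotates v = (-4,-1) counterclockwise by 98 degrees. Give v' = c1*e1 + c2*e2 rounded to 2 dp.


Rotor R = cos(49deg) - sin(49deg)*e12
Rotation angle theta = 2 * 49 = 98 degrees
v' = R*v*~R rotates v by theta.
cos(98deg) = -0.1392, sin(98deg) = 0.9903
v'_1 = -4*cos(98deg) - (-1)*sin(98deg)
= -4*(-0.1392) - (-1)*0.9903
= 1.55
v'_2 = -4*sin(98deg) + (-1)*cos(98deg)
= -4*0.9903 + (-1)*(-0.1392)
= -3.82
v' = 1.55*e1 - 3.82*e2


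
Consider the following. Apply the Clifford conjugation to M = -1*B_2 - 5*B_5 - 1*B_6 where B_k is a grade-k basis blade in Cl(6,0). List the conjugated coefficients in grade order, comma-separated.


Clifford conjugate sign for grade k: (-1)^(k(k+1)/2)
Grade 2: (-1)^(2*3/2) = (-1)^3 = -1, coeff -1 -> 1
Grade 5: (-1)^(5*6/2) = (-1)^15 = -1, coeff -5 -> 5
Grade 6: (-1)^(6*7/2) = (-1)^21 = -1, coeff -1 -> 1
Conjugated coefficients: 1, 5, 1


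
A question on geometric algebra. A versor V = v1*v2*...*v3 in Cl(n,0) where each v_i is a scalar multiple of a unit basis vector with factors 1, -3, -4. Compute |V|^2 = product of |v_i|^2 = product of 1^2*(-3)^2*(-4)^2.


Each vector v_i has |v_i|^2 = s_i^2
Squared scales: 1^2 = 1, (-3)^2 = 9, (-4)^2 = 16
|V|^2 = 1 * 9 * 16
= 144


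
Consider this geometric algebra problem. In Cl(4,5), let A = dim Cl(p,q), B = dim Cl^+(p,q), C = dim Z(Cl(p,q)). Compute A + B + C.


n = 4 + 5 = 9
Total dim = 2^9 = 512
Even subalgebra dim = 2^8 = 256
n is odd, so center dim = 2
Sum = 512 + 256 + 2 = 770


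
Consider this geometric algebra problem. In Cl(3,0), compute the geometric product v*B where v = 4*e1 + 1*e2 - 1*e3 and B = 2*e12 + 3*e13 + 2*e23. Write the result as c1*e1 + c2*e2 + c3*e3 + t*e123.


vB has grade-1 (vector) and grade-3 (trivector) parts: vB = (v _| B) + (v ^ B).
Vector part <vB>_1:
  e1: -v2*b12 - v3*b13 = -(1)*(2) - (-1)*(3) = 1
  e2: v1*b12 - v3*b23 = (4)*(2) - (-1)*(2) = 10
  e3: v1*b13 + v2*b23 = (4)*(3) + (1)*(2) = 14
Trivector part <vB>_3:
  e123: v1*b23 - v2*b13 + v3*b12 = (4)*(2) - (1)*(3) + (-1)*(2) = 3
vB = 1*e1 + 10*e2 + 14*e3 + 3*e123


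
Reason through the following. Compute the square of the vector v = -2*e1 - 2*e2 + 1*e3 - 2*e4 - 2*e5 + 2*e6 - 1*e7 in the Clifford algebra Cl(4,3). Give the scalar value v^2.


v^2 = sum of c_i^2 * e_i^2
Positive signature terms (e_i^2 = +1): (-2)^2 + (-2)^2 + 1^2 + (-2)^2 = 13
Negative signature terms (e_j^2 = -1): (-2)^2 + 2^2 + (-1)^2 = 9
v^2 = 13 - 9 = 4


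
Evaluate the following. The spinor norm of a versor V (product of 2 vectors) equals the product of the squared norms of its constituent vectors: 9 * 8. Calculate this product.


Spinor norm N(V) = |v1|^2 * |v2|^2 * ... * |v2|^2
= 9 * 8
Running product: 9, 72
N(V) = 72


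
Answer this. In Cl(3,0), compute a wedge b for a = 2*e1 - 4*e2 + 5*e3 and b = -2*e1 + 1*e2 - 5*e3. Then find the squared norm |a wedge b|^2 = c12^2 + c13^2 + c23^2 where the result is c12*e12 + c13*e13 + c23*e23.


a wedge b = (a1*b2 - a2*b1)*e12 + (a1*b3 - a3*b1)*e13 + (a2*b3 - a3*b2)*e23
e12 coeff: 2*1 - (-4)*(-2) = 2 - 8 = -6
e13 coeff: 2*(-5) - 5*(-2) = -10 - (-10) = 0
e23 coeff: (-4)*(-5) - 5*1 = 20 - 5 = 15
|a wedge b|^2 = (-6)^2 + 0^2 + 15^2
= 36 + 0 + 225
= 261


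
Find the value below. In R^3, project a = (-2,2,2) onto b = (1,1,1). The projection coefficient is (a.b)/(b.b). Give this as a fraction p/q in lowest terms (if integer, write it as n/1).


Projection coefficient = (a . b) / (b . b)
a . b = (-2)*1 + 2*1 + 2*1
= -2 + 2 + 2 = 2
b . b = 1^2 + 1^2 + 1^2
= 1 + 1 + 1 = 3
Coefficient = 2/3
In lowest terms: 2/3


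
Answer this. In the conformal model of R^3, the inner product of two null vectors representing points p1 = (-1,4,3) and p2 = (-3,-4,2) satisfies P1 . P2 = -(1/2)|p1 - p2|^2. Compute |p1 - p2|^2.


p1 - p2 = (2, 8, 1)
|p1 - p2|^2 = 2^2 + 8^2 + 1^2
= 4 + 64 + 1
= 69


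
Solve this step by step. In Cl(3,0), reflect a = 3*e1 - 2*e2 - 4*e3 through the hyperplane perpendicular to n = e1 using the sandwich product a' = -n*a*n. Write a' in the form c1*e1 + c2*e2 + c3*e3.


Reflection formula: a' = -n*a*n, with n = e1 (unit vector, n^2 = 1).
For reflection through hyperplane perp to e1:
The component along e1 flips sign, others stay.
a = (3, -2, -4)
a' = (-3, -2, -4)
a' = -3*e1 - 2*e2 - 4*e3


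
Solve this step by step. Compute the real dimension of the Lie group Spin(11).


Spin(n) double-covers SO(n); both have Lie algebra so(n) of dimension n(n-1)/2.
n = 11
n(n-1) = 11 * 10 = 110
dim Spin(11) = 110/2 = 55


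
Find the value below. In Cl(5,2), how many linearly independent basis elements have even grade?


Even subalgebra dimension = 2^(n-1)
n = 5 + 2 = 7
2^(7 - 1) = 2^6 = 64
Verification: sum of C(7,k) for even k = 1 + 21 + 35 + 7 = 64
Result = 64


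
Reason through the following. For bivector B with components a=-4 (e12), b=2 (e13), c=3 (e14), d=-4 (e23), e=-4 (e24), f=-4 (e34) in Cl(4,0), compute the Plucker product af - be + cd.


Plucker relation: af - be + cd
a*f = (-4)*(-4) = 16
b*e = 2*(-4) = -8
c*d = 3*(-4) = -12
af - be + cd = 16 - (-8) + (-12)
= 12


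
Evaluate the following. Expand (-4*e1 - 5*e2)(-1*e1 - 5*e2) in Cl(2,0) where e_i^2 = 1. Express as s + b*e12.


Expand: (-4*e1 - 5*e2)(-1*e1 - 5*e2)
= (-4)*(-1)*e1e1 + (-4)*(-5)*e1e2 + (-5)*(-1)*e2e1 + (-5)*(-5)*e2e2
Using e1^2 = e2^2 = 1, e2e1 = -e1e2:
Scalar part s = (-4)*(-1) + (-5)*(-5) = 4 + 25 = 29
Bivector part b = (-4)*(-5) - (-5)*(-1) = 20 - 5 = 15
uv = 29 + 15*e12


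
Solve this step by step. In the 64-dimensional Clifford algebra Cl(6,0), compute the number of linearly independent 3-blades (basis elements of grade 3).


Number of grade-k basis blades in Cl(p,q) with n = p + q is C(n, k).
n = 6 + 0 = 6
C(6, 3) = 6! / (3! * 3!)
= 720 / (6 * 6)
= 20


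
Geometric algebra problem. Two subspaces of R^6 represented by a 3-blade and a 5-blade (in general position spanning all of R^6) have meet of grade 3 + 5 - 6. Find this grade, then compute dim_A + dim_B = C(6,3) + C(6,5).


Meet grade = grade(A) + grade(B) - n
= 3 + 5 - 6 = 2
C(6,3) = 20
C(6,5) = 6
dim_A + dim_B = 20 + 6 = 26


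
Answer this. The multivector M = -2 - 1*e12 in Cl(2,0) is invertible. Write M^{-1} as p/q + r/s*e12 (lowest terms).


M = -2 - 1*e12, where e12^2 = -1.
Since M commutes with its reverse ~M = a - b*e12, M * ~M = a^2 - b^2*e12^2 = a^2 + b^2.
So M^{-1} = ~M / (a^2 + b^2) = (a - b*e12)/(a^2 + b^2).
a^2 + b^2 = 4 + 1 = 5
Scalar part = -2/5 = -2/5
Bivector coeff = 1/5 = 1/5
M^{-1} = -2/5 + 1/5*e12


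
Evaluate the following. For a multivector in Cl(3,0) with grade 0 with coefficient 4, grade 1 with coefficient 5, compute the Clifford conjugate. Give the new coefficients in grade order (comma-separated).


Clifford conjugate sign for grade k: (-1)^(k(k+1)/2)
Grade 0: (-1)^(0*1/2) = (-1)^0 = 1, coeff 4 -> 4
Grade 1: (-1)^(1*2/2) = (-1)^1 = -1, coeff 5 -> -5
Conjugated coefficients: 4, -5


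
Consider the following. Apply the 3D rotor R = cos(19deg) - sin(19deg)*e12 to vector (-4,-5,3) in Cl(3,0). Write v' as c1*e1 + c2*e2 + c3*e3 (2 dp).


Rotor R = cos(19deg) - sin(19deg)*e12
Rotation angle theta = 2 * 19 = 38 degrees in the e12 plane (e1 -> e2).
The component perpendicular to the plane (e3) is invariant: v'_3 = v3 = 3.00
cos(38deg) = 0.7880, sin(38deg) = 0.6157
v'_1 = v1*cos(theta) - v2*sin(theta) = -4*0.7880 - (-5)*0.6157 = -0.07
v'_2 = v1*sin(theta) + v2*cos(theta) = -4*0.6157 + (-5)*0.7880 = -6.40
v' = -0.07*e1 - 6.40*e2 + 3.00*e3


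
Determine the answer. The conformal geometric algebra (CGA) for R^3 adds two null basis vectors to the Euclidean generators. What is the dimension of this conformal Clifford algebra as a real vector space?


The conformal model of R^3 uses Cl(4,1): the 3 Euclidean generators plus two extra orthogonal generators e+ (e+^2 = +1) and e- (e-^2 = -1), from which the null vectors e0, einf are built.
Number of generators m = 3 + 2 = 5.
dim Cl(p,q) = 2^m = 2^5 = 32


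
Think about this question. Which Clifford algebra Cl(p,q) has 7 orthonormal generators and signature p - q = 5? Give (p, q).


We need p + q = 7 and p - q = 5.
Adding: 2p = 7 + 5 = 12, so p = 6.
Then q = 7 - 6 = 1.
(p, q) = (6, 1)


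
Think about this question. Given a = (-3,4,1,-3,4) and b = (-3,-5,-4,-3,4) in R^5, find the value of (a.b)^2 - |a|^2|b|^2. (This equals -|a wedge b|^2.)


a . b = (-3)*(-3) + 4*(-5) + 1*(-4) + (-3)*(-3) + 4*4
= 9 + (-20) + (-4) + 9 + 16 = 10
|a|^2 = (-3)^2 + 4^2 + 1^2 + (-3)^2 + 4^2 = 51
|b|^2 = (-3)^2 + (-5)^2 + (-4)^2 + (-3)^2 + 4^2 = 75
(a.b)^2 = 10^2 = 100
|a|^2 * |b|^2 = 51 * 75 = 3825
Result = 100 - 3825 = -3725


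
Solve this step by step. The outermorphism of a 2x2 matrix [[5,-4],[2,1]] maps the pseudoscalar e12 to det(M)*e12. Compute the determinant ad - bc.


The outermorphism of a linear map f sends e1^e2 to f(e1)^f(e2).
f(e1) = 5*e1 + 2*e2
f(e2) = -4*e1 + 1*e2
f(e1) ^ f(e2) = (5*e1 + 2*e2) ^ (-4*e1 + 1*e2)
= 5*1*e12 + 2*(-4)*e21
= (5 - (-8))*e12
= 13*e12
Coefficient = 13


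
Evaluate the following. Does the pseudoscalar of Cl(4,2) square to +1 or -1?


The pseudoscalar I = e1...e_n (product of all n generators) of Cl(p,q) satisfies I^2 = (-1)^(q + n(n-1)/2).
p = 4, q = 2, n = p + q = 6
n(n-1)/2 = 6 * 5 / 2 = 15
Exponent = q + n(n-1)/2 = 2 + 15 = 17
I^2 = (-1)^17 = -1


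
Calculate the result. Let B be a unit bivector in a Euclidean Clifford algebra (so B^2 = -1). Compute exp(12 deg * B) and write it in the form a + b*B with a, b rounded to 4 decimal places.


For a unit bivector B with B^2 = -1, the exponential series gives
e^(theta*B) = cos(theta) + sin(theta)*B (the GA analogue of Euler's formula).
theta = 12 degrees = 0.20944 rad
cos(12 deg) = 0.9781
sin(12 deg) = 0.2079
exp(theta*B) = 0.9781 + 0.2079*B


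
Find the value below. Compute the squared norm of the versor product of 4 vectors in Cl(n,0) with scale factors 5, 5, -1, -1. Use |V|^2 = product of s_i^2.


Each vector v_i has |v_i|^2 = s_i^2
Squared scales: 5^2 = 25, 5^2 = 25, (-1)^2 = 1, (-1)^2 = 1
|V|^2 = 25 * 25 * 1 * 1
= 625


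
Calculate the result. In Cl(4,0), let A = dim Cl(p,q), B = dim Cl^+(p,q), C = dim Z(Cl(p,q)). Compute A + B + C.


n = 4 + 0 = 4
Total dim = 2^4 = 16
Even subalgebra dim = 2^3 = 8
n is even, so center dim = 1
Sum = 16 + 8 + 1 = 25


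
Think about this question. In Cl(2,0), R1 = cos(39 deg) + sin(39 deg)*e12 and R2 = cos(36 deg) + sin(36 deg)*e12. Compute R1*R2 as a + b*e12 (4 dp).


Same-plane rotors commute and their half-angles add:
R1*R2 = cos(a1 + a2) + sin(a1 + a2)*e12.
a1 + a2 = 39 + 36 = 75 deg
cos(75 deg) = 0.2588
sin(75 deg) = 0.9659
R1*R2 = 0.2588 + 0.9659*e12


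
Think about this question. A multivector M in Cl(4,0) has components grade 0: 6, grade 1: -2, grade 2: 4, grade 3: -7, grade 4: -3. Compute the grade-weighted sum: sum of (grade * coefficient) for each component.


Grade-weighted sum = sum of grade_k * coefficient_k
0*6 = 0
1*(-2) = -2
2*4 = 8
3*(-7) = -21
4*(-3) = -12
Total = 0 + (-2) + 8 + (-21) + (-12) = -27


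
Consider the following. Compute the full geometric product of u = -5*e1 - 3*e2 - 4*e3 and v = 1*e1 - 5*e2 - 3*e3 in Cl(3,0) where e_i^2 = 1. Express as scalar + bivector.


In Cl(3,0): e_i^2 = 1, e_ie_j = -e_je_i for i != j.
Scalar part = u . v = (-5)*1 + (-3)*(-5) + (-4)*(-3)
= -5 + 15 + 12 = 22
e12 coeff = (-5)*(-5) - (-3)*1 = 25 - (-3) = 28
e13 coeff = (-5)*(-3) - (-4)*1 = 15 - (-4) = 19
e23 coeff = (-3)*(-3) - (-4)*(-5) = 9 - 20 = -11
uv = 22 + 28*e12 + 19*e13 - 11*e23


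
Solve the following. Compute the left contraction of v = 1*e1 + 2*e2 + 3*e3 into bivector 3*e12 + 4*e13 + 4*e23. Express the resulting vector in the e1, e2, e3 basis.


Left contraction v _| B = <vB>_1 (grade-1 part of the geometric product vB).
Using e1_|e12 = e2, e2_|e12 = -e1, e1_|e13 = e3, e3_|e13 = -e1, e2_|e23 = e3, e3_|e23 = -e2:
e1 coeff: -v2*b12 - v3*b13 = -(2)*(3) - (3)*(4) = -18
e2 coeff: v1*b12 - v3*b23 = (1)*(3) - (3)*(4) = -9
e3 coeff: v1*b13 + v2*b23 = (1)*(4) + (2)*(4) = 12
v _| B = -18*e1 - 9*e2 + 12*e3


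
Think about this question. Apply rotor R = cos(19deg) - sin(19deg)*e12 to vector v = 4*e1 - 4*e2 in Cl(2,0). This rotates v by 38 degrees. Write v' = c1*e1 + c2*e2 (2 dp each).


Rotor R = cos(19deg) - sin(19deg)*e12
Rotation angle theta = 2 * 19 = 38 degrees
v' = R*v*~R rotates v by theta.
cos(38deg) = 0.7880, sin(38deg) = 0.6157
v'_1 = 4*cos(38deg) - (-4)*sin(38deg)
= 4*0.7880 - (-4)*0.6157
= 5.61
v'_2 = 4*sin(38deg) + (-4)*cos(38deg)
= 4*0.6157 + (-4)*0.7880
= -0.69
v' = 5.61*e1 - 0.69*e2


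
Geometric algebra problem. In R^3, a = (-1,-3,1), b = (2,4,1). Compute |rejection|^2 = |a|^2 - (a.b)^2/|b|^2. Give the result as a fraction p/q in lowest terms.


|a|^2 = (-1)^2 + (-3)^2 + 1^2 = 11
|b|^2 = 2^2 + 4^2 + 1^2 = 21
a . b = (-1)*2 + (-3)*4 + 1*1 = -13
(a.b)^2 = (-13)^2 = 169
|rej|^2 = 11 - 169/21
= (231 - 169)/21
= 62/21
In lowest terms: 62/21


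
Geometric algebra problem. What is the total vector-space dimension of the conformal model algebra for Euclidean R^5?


The conformal model of R^5 uses Cl(6,1): the 5 Euclidean generators plus two extra orthogonal generators e+ (e+^2 = +1) and e- (e-^2 = -1), from which the null vectors e0, einf are built.
Number of generators m = 5 + 2 = 7.
dim Cl(p,q) = 2^m = 2^7 = 128


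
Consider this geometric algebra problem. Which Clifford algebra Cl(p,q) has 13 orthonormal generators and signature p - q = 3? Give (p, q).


We need p + q = 13 and p - q = 3.
Adding: 2p = 13 + 3 = 16, so p = 8.
Then q = 13 - 8 = 5.
(p, q) = (8, 5)


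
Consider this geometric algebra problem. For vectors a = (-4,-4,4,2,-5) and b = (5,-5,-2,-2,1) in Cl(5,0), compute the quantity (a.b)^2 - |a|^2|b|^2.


a . b = (-4)*5 + (-4)*(-5) + 4*(-2) + 2*(-2) + (-5)*1
= -20 + 20 + (-8) + (-4) + (-5) = -17
|a|^2 = (-4)^2 + (-4)^2 + 4^2 + 2^2 + (-5)^2 = 77
|b|^2 = 5^2 + (-5)^2 + (-2)^2 + (-2)^2 + 1^2 = 59
(a.b)^2 = (-17)^2 = 289
|a|^2 * |b|^2 = 77 * 59 = 4543
Result = 289 - 4543 = -4254


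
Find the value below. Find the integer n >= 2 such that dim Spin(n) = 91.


dim Spin(n) = dim so(n) = n(n-1)/2.
Solve n(n-1)/2 = 91, i.e. n^2 - n - 182 = 0.
Discriminant = 1 + 8*91 = 729
n = (1 + sqrt(729))/2 = (1 + 27)/2 = 14


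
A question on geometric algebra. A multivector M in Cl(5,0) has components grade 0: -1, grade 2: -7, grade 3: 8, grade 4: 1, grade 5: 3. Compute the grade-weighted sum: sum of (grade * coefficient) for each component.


Grade-weighted sum = sum of grade_k * coefficient_k
0*(-1) = 0
2*(-7) = -14
3*8 = 24
4*1 = 4
5*3 = 15
Total = 0 + (-14) + 24 + 4 + 15 = 29


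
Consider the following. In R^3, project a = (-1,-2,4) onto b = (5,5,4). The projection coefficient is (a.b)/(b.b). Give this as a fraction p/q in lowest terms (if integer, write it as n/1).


Projection coefficient = (a . b) / (b . b)
a . b = (-1)*5 + (-2)*5 + 4*4
= -5 + (-10) + 16 = 1
b . b = 5^2 + 5^2 + 4^2
= 25 + 25 + 16 = 66
Coefficient = 1/66
In lowest terms: 1/66


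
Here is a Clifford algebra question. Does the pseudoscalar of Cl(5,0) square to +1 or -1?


The pseudoscalar I = e1...e_n (product of all n generators) of Cl(p,q) satisfies I^2 = (-1)^(q + n(n-1)/2).
p = 5, q = 0, n = p + q = 5
n(n-1)/2 = 5 * 4 / 2 = 10
Exponent = q + n(n-1)/2 = 0 + 10 = 10
I^2 = (-1)^10 = +1


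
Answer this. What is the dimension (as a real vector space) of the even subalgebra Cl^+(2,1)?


Even subalgebra dimension = 2^(n-1)
n = 2 + 1 = 3
2^(3 - 1) = 2^2 = 4
Verification: sum of C(3,k) for even k = 1 + 3 = 4
Result = 4


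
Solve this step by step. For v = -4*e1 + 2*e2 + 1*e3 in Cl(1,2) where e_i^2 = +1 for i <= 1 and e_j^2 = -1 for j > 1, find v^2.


v^2 = sum of c_i^2 * e_i^2
Positive signature terms (e_i^2 = +1): (-4)^2 = 16
Negative signature terms (e_j^2 = -1): 2^2 + 1^2 = 5
v^2 = 16 - 5 = 11


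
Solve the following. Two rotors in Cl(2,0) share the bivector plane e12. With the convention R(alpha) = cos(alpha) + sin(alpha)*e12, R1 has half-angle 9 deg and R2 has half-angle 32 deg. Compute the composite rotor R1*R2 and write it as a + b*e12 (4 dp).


Same-plane rotors commute and their half-angles add:
R1*R2 = cos(a1 + a2) + sin(a1 + a2)*e12.
a1 + a2 = 9 + 32 = 41 deg
cos(41 deg) = 0.7547
sin(41 deg) = 0.6561
R1*R2 = 0.7547 + 0.6561*e12


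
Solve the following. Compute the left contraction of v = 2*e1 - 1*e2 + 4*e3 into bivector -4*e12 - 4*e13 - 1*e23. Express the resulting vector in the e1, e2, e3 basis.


Left contraction v _| B = <vB>_1 (grade-1 part of the geometric product vB).
Using e1_|e12 = e2, e2_|e12 = -e1, e1_|e13 = e3, e3_|e13 = -e1, e2_|e23 = e3, e3_|e23 = -e2:
e1 coeff: -v2*b12 - v3*b13 = -(-1)*(-4) - (4)*(-4) = 12
e2 coeff: v1*b12 - v3*b23 = (2)*(-4) - (4)*(-1) = -4
e3 coeff: v1*b13 + v2*b23 = (2)*(-4) + (-1)*(-1) = -7
v _| B = 12*e1 - 4*e2 - 7*e3


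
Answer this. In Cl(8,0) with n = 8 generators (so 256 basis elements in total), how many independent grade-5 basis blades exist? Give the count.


Number of grade-k basis blades in Cl(p,q) with n = p + q is C(n, k).
n = 8 + 0 = 8
C(8, 5) = 8! / (5! * 3!)
= 40320 / (120 * 6)
= 56


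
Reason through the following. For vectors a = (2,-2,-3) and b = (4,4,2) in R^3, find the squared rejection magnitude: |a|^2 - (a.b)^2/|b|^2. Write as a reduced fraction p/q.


|a|^2 = 2^2 + (-2)^2 + (-3)^2 = 17
|b|^2 = 4^2 + 4^2 + 2^2 = 36
a . b = 2*4 + (-2)*4 + (-3)*2 = -6
(a.b)^2 = (-6)^2 = 36
|rej|^2 = 17 - 36/36
= (612 - 36)/36
= 576/36
In lowest terms: 16/1


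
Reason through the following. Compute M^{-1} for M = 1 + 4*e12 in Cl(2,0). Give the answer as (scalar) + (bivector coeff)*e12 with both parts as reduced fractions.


M = 1 + 4*e12, where e12^2 = -1.
Since M commutes with its reverse ~M = a - b*e12, M * ~M = a^2 - b^2*e12^2 = a^2 + b^2.
So M^{-1} = ~M / (a^2 + b^2) = (a - b*e12)/(a^2 + b^2).
a^2 + b^2 = 1 + 16 = 17
Scalar part = 1/17 = 1/17
Bivector coeff = -4/17 = -4/17
M^{-1} = 1/17 - 4/17*e12


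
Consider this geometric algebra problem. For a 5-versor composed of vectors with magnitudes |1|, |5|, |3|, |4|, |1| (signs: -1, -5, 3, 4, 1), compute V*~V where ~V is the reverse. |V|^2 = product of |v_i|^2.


Each vector v_i has |v_i|^2 = s_i^2
Squared scales: (-1)^2 = 1, (-5)^2 = 25, 3^2 = 9, 4^2 = 16, 1^2 = 1
|V|^2 = 1 * 25 * 9 * 16 * 1
= 3600


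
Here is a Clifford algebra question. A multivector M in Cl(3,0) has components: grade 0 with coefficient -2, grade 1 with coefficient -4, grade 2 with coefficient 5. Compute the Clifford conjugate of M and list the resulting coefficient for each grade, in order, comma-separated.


Clifford conjugate sign for grade k: (-1)^(k(k+1)/2)
Grade 0: (-1)^(0*1/2) = (-1)^0 = 1, coeff -2 -> -2
Grade 1: (-1)^(1*2/2) = (-1)^1 = -1, coeff -4 -> 4
Grade 2: (-1)^(2*3/2) = (-1)^3 = -1, coeff 5 -> -5
Conjugated coefficients: -2, 4, -5


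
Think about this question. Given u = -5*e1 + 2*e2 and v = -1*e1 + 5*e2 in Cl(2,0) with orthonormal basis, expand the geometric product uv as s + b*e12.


Expand: (-5*e1 + 2*e2)(-1*e1 + 5*e2)
= (-5)*(-1)*e1e1 + (-5)*5*e1e2 + 2*(-1)*e2e1 + 2*5*e2e2
Using e1^2 = e2^2 = 1, e2e1 = -e1e2:
Scalar part s = (-5)*(-1) + 2*5 = 5 + 10 = 15
Bivector part b = (-5)*5 - 2*(-1) = -25 - (-2) = -23
uv = 15 - 23*e12


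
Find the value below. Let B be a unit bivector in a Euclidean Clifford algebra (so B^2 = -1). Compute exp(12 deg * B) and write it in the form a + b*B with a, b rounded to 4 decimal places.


For a unit bivector B with B^2 = -1, the exponential series gives
e^(theta*B) = cos(theta) + sin(theta)*B (the GA analogue of Euler's formula).
theta = 12 degrees = 0.20944 rad
cos(12 deg) = 0.9781
sin(12 deg) = 0.2079
exp(theta*B) = 0.9781 + 0.2079*B


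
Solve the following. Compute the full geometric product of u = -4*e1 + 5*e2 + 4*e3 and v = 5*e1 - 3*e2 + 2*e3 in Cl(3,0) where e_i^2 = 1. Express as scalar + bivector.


In Cl(3,0): e_i^2 = 1, e_ie_j = -e_je_i for i != j.
Scalar part = u . v = (-4)*5 + 5*(-3) + 4*2
= -20 + (-15) + 8 = -27
e12 coeff = (-4)*(-3) - 5*5 = 12 - 25 = -13
e13 coeff = (-4)*2 - 4*5 = -8 - 20 = -28
e23 coeff = 5*2 - 4*(-3) = 10 - (-12) = 22
uv = -27 - 13*e12 - 28*e13 + 22*e23


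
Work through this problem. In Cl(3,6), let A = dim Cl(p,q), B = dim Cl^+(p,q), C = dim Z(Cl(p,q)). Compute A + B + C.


n = 3 + 6 = 9
Total dim = 2^9 = 512
Even subalgebra dim = 2^8 = 256
n is odd, so center dim = 2
Sum = 512 + 256 + 2 = 770


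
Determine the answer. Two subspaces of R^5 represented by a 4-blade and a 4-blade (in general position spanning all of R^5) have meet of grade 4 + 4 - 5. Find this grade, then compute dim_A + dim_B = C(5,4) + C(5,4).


Meet grade = grade(A) + grade(B) - n
= 4 + 4 - 5 = 3
C(5,4) = 5
C(5,4) = 5
dim_A + dim_B = 5 + 5 = 10


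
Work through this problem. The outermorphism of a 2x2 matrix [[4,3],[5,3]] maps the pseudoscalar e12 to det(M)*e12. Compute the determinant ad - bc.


The outermorphism of a linear map f sends e1^e2 to f(e1)^f(e2).
f(e1) = 4*e1 + 5*e2
f(e2) = 3*e1 + 3*e2
f(e1) ^ f(e2) = (4*e1 + 5*e2) ^ (3*e1 + 3*e2)
= 4*3*e12 + 5*3*e21
= (12 - 15)*e12
= -3*e12
Coefficient = -3


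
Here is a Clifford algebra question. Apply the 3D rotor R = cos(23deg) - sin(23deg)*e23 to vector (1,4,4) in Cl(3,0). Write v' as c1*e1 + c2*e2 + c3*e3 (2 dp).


Rotor R = cos(23deg) - sin(23deg)*e23
Rotation angle theta = 2 * 23 = 46 degrees in the e23 plane (e2 -> e3).
The component perpendicular to the plane (e1) is invariant: v'_1 = v1 = 1.00
cos(46deg) = 0.6947, sin(46deg) = 0.7193
v'_2 = v2*cos(theta) - v3*sin(theta) = 4*0.6947 - 4*0.7193 = -0.10
v'_3 = v2*sin(theta) + v3*cos(theta) = 4*0.7193 + 4*0.6947 = 5.66
v' = 1.00*e1 - 0.10*e2 + 5.66*e3


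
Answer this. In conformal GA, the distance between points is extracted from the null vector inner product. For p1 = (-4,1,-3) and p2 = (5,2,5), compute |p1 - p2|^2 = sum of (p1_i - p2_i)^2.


p1 - p2 = (-9, -1, -8)
|p1 - p2|^2 = (-9)^2 + (-1)^2 + (-8)^2
= 81 + 1 + 64
= 146


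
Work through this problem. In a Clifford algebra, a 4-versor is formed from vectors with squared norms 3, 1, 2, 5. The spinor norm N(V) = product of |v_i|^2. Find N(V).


Spinor norm N(V) = |v1|^2 * |v2|^2 * ... * |v4|^2
= 3 * 1 * 2 * 5
Running product: 3, 3, 6, 30
N(V) = 30


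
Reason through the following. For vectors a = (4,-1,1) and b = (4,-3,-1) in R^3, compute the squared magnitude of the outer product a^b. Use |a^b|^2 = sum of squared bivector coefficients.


a wedge b = (a1*b2 - a2*b1)*e12 + (a1*b3 - a3*b1)*e13 + (a2*b3 - a3*b2)*e23
e12 coeff: 4*(-3) - (-1)*4 = -12 - (-4) = -8
e13 coeff: 4*(-1) - 1*4 = -4 - 4 = -8
e23 coeff: (-1)*(-1) - 1*(-3) = 1 - (-3) = 4
|a wedge b|^2 = (-8)^2 + (-8)^2 + 4^2
= 64 + 64 + 16
= 144


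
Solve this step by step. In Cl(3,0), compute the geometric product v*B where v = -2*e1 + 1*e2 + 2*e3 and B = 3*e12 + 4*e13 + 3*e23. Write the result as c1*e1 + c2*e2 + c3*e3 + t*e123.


vB has grade-1 (vector) and grade-3 (trivector) parts: vB = (v _| B) + (v ^ B).
Vector part <vB>_1:
  e1: -v2*b12 - v3*b13 = -(1)*(3) - (2)*(4) = -11
  e2: v1*b12 - v3*b23 = (-2)*(3) - (2)*(3) = -12
  e3: v1*b13 + v2*b23 = (-2)*(4) + (1)*(3) = -5
Trivector part <vB>_3:
  e123: v1*b23 - v2*b13 + v3*b12 = (-2)*(3) - (1)*(4) + (2)*(3) = -4
vB = -11*e1 - 12*e2 - 5*e3 - 4*e123


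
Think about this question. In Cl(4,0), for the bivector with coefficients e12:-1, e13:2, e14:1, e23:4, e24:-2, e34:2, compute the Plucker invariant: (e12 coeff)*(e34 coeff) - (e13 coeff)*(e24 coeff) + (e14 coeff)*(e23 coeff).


Plucker relation: af - be + cd
a*f = (-1)*2 = -2
b*e = 2*(-2) = -4
c*d = 1*4 = 4
af - be + cd = -2 - (-4) + 4
= 6


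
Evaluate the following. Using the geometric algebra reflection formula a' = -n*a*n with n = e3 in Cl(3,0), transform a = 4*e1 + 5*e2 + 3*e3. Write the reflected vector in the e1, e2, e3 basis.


Reflection formula: a' = -n*a*n, with n = e3 (unit vector, n^2 = 1).
For reflection through hyperplane perp to e3:
The component along e3 flips sign, others stay.
a = (4, 5, 3)
a' = (4, 5, -3)
a' = 4*e1 + 5*e2 - 3*e3


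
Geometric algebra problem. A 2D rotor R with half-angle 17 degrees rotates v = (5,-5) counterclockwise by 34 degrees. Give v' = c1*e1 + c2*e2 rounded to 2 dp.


Rotor R = cos(17deg) - sin(17deg)*e12
Rotation angle theta = 2 * 17 = 34 degrees
v' = R*v*~R rotates v by theta.
cos(34deg) = 0.8290, sin(34deg) = 0.5592
v'_1 = 5*cos(34deg) - (-5)*sin(34deg)
= 5*0.8290 - (-5)*0.5592
= 6.94
v'_2 = 5*sin(34deg) + (-5)*cos(34deg)
= 5*0.5592 + (-5)*0.8290
= -1.35
v' = 6.94*e1 - 1.35*e2


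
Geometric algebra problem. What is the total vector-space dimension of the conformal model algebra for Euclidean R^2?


The conformal model of R^2 uses Cl(3,1): the 2 Euclidean generators plus two extra orthogonal generators e+ (e+^2 = +1) and e- (e-^2 = -1), from which the null vectors e0, einf are built.
Number of generators m = 2 + 2 = 4.
dim Cl(p,q) = 2^m = 2^4 = 16


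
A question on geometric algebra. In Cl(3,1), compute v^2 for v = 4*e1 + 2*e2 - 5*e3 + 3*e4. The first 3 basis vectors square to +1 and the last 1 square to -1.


v^2 = sum of c_i^2 * e_i^2
Positive signature terms (e_i^2 = +1): 4^2 + 2^2 + (-5)^2 = 45
Negative signature terms (e_j^2 = -1): 3^2 = 9
v^2 = 45 - 9 = 36


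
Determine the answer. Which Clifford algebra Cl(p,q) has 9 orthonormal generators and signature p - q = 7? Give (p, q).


We need p + q = 9 and p - q = 7.
Adding: 2p = 9 + 7 = 16, so p = 8.
Then q = 9 - 8 = 1.
(p, q) = (8, 1)


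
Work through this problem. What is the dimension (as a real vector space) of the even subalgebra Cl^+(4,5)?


Even subalgebra dimension = 2^(n-1)
n = 4 + 5 = 9
2^(9 - 1) = 2^8 = 256
Verification: sum of C(9,k) for even k = 1 + 36 + 126 + 84 + 9 = 256
Result = 256


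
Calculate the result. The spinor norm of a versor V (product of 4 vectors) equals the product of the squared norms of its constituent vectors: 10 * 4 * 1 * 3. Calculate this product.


Spinor norm N(V) = |v1|^2 * |v2|^2 * ... * |v4|^2
= 10 * 4 * 1 * 3
Running product: 10, 40, 40, 120
N(V) = 120


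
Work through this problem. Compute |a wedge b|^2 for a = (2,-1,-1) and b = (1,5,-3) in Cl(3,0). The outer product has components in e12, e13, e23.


a wedge b = (a1*b2 - a2*b1)*e12 + (a1*b3 - a3*b1)*e13 + (a2*b3 - a3*b2)*e23
e12 coeff: 2*5 - (-1)*1 = 10 - (-1) = 11
e13 coeff: 2*(-3) - (-1)*1 = -6 - (-1) = -5
e23 coeff: (-1)*(-3) - (-1)*5 = 3 - (-5) = 8
|a wedge b|^2 = 11^2 + (-5)^2 + 8^2
= 121 + 25 + 64
= 210


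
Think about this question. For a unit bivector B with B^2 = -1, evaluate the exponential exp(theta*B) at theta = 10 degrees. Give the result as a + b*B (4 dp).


For a unit bivector B with B^2 = -1, the exponential series gives
e^(theta*B) = cos(theta) + sin(theta)*B (the GA analogue of Euler's formula).
theta = 10 degrees = 0.174533 rad
cos(10 deg) = 0.9848
sin(10 deg) = 0.1736
exp(theta*B) = 0.9848 + 0.1736*B


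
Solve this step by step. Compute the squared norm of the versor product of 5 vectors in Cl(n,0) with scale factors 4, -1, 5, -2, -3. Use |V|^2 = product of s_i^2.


Each vector v_i has |v_i|^2 = s_i^2
Squared scales: 4^2 = 16, (-1)^2 = 1, 5^2 = 25, (-2)^2 = 4, (-3)^2 = 9
|V|^2 = 16 * 1 * 25 * 4 * 9
= 14400


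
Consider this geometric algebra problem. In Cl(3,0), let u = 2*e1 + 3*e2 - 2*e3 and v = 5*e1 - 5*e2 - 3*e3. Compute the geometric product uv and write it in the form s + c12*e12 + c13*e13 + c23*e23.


In Cl(3,0): e_i^2 = 1, e_ie_j = -e_je_i for i != j.
Scalar part = u . v = 2*5 + 3*(-5) + (-2)*(-3)
= 10 + (-15) + 6 = 1
e12 coeff = 2*(-5) - 3*5 = -10 - 15 = -25
e13 coeff = 2*(-3) - (-2)*5 = -6 - (-10) = 4
e23 coeff = 3*(-3) - (-2)*(-5) = -9 - 10 = -19
uv = 1 - 25*e12 + 4*e13 - 19*e23


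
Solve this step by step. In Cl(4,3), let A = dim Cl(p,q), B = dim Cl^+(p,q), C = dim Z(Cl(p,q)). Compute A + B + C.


n = 4 + 3 = 7
Total dim = 2^7 = 128
Even subalgebra dim = 2^6 = 64
n is odd, so center dim = 2
Sum = 128 + 64 + 2 = 194


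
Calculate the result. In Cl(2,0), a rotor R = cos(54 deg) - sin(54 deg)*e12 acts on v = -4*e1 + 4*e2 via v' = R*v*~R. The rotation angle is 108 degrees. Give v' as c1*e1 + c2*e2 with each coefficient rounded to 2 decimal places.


Rotor R = cos(54deg) - sin(54deg)*e12
Rotation angle theta = 2 * 54 = 108 degrees
v' = R*v*~R rotates v by theta.
cos(108deg) = -0.3090, sin(108deg) = 0.9511
v'_1 = -4*cos(108deg) - 4*sin(108deg)
= -4*(-0.3090) - 4*0.9511
= -2.57
v'_2 = -4*sin(108deg) + 4*cos(108deg)
= -4*0.9511 + 4*(-0.3090)
= -5.04
v' = -2.57*e1 - 5.04*e2


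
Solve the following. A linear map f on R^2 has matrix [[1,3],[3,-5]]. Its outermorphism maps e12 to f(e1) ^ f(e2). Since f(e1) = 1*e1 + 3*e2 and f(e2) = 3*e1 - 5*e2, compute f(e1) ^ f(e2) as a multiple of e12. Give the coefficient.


The outermorphism of a linear map f sends e1^e2 to f(e1)^f(e2).
f(e1) = 1*e1 + 3*e2
f(e2) = 3*e1 - 5*e2
f(e1) ^ f(e2) = (1*e1 + 3*e2) ^ (3*e1 - 5*e2)
= 1*(-5)*e12 + 3*3*e21
= (-5 - 9)*e12
= -14*e12
Coefficient = -14


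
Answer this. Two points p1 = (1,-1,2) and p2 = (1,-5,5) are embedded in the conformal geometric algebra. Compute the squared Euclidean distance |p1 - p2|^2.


p1 - p2 = (0, 4, -3)
|p1 - p2|^2 = 0^2 + 4^2 + (-3)^2
= 0 + 16 + 9
= 25


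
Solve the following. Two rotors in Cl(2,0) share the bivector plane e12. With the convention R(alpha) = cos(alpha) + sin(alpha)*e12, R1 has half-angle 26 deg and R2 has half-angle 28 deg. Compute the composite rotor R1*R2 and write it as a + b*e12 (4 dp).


Same-plane rotors commute and their half-angles add:
R1*R2 = cos(a1 + a2) + sin(a1 + a2)*e12.
a1 + a2 = 26 + 28 = 54 deg
cos(54 deg) = 0.5878
sin(54 deg) = 0.8090
R1*R2 = 0.5878 + 0.8090*e12


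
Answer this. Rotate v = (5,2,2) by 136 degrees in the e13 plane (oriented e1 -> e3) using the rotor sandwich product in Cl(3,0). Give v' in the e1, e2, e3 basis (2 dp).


Rotor R = cos(68deg) - sin(68deg)*e13
Rotation angle theta = 2 * 68 = 136 degrees in the e13 plane (e1 -> e3).
The component perpendicular to the plane (e2) is invariant: v'_2 = v2 = 2.00
cos(136deg) = -0.7193, sin(136deg) = 0.6947
v'_1 = v1*cos(theta) - v3*sin(theta) = 5*(-0.7193) - 2*0.6947 = -4.99
v'_3 = v1*sin(theta) + v3*cos(theta) = 5*0.6947 + 2*(-0.7193) = 2.03
v' = -4.99*e1 + 2.00*e2 + 2.03*e3


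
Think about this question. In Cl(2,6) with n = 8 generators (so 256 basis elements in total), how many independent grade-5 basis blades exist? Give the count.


Number of grade-k basis blades in Cl(p,q) with n = p + q is C(n, k).
n = 2 + 6 = 8
C(8, 5) = 8! / (5! * 3!)
= 40320 / (120 * 6)
= 56


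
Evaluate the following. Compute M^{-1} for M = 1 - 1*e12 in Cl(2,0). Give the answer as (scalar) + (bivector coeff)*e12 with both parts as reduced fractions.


M = 1 - 1*e12, where e12^2 = -1.
Since M commutes with its reverse ~M = a - b*e12, M * ~M = a^2 - b^2*e12^2 = a^2 + b^2.
So M^{-1} = ~M / (a^2 + b^2) = (a - b*e12)/(a^2 + b^2).
a^2 + b^2 = 1 + 1 = 2
Scalar part = 1/2 = 1/2
Bivector coeff = 1/2 = 1/2
M^{-1} = 1/2 + 1/2*e12


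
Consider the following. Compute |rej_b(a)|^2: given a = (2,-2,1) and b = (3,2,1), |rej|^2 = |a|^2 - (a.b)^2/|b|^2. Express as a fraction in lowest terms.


|a|^2 = 2^2 + (-2)^2 + 1^2 = 9
|b|^2 = 3^2 + 2^2 + 1^2 = 14
a . b = 2*3 + (-2)*2 + 1*1 = 3
(a.b)^2 = 3^2 = 9
|rej|^2 = 9 - 9/14
= (126 - 9)/14
= 117/14
In lowest terms: 117/14


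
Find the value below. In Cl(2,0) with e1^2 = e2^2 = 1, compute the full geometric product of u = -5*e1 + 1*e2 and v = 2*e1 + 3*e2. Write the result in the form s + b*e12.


Expand: (-5*e1 + 1*e2)(2*e1 + 3*e2)
= (-5)*2*e1e1 + (-5)*3*e1e2 + 1*2*e2e1 + 1*3*e2e2
Using e1^2 = e2^2 = 1, e2e1 = -e1e2:
Scalar part s = (-5)*2 + 1*3 = -10 + 3 = -7
Bivector part b = (-5)*3 - 1*2 = -15 - 2 = -17
uv = -7 - 17*e12


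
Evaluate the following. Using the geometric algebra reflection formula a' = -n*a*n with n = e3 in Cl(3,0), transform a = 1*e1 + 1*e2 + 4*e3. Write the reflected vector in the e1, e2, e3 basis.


Reflection formula: a' = -n*a*n, with n = e3 (unit vector, n^2 = 1).
For reflection through hyperplane perp to e3:
The component along e3 flips sign, others stay.
a = (1, 1, 4)
a' = (1, 1, -4)
a' = 1*e1 + 1*e2 - 4*e3


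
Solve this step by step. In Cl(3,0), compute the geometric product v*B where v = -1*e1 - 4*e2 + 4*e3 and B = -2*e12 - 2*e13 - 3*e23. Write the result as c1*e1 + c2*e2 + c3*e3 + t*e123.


vB has grade-1 (vector) and grade-3 (trivector) parts: vB = (v _| B) + (v ^ B).
Vector part <vB>_1:
  e1: -v2*b12 - v3*b13 = -(-4)*(-2) - (4)*(-2) = 0
  e2: v1*b12 - v3*b23 = (-1)*(-2) - (4)*(-3) = 14
  e3: v1*b13 + v2*b23 = (-1)*(-2) + (-4)*(-3) = 14
Trivector part <vB>_3:
  e123: v1*b23 - v2*b13 + v3*b12 = (-1)*(-3) - (-4)*(-2) + (4)*(-2) = -13
vB = 0*e1 + 14*e2 + 14*e3 - 13*e123


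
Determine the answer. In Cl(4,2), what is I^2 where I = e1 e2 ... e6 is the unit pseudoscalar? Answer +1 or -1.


The pseudoscalar I = e1...e_n (product of all n generators) of Cl(p,q) satisfies I^2 = (-1)^(q + n(n-1)/2).
p = 4, q = 2, n = p + q = 6
n(n-1)/2 = 6 * 5 / 2 = 15
Exponent = q + n(n-1)/2 = 2 + 15 = 17
I^2 = (-1)^17 = -1


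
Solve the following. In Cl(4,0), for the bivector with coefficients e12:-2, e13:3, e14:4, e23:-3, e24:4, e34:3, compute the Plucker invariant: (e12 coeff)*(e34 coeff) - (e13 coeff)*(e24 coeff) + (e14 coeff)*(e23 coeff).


Plucker relation: af - be + cd
a*f = (-2)*3 = -6
b*e = 3*4 = 12
c*d = 4*(-3) = -12
af - be + cd = -6 - 12 + (-12)
= -30


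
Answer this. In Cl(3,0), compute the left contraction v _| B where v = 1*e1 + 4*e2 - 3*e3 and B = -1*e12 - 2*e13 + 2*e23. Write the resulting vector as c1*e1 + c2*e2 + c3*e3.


Left contraction v _| B = <vB>_1 (grade-1 part of the geometric product vB).
Using e1_|e12 = e2, e2_|e12 = -e1, e1_|e13 = e3, e3_|e13 = -e1, e2_|e23 = e3, e3_|e23 = -e2:
e1 coeff: -v2*b12 - v3*b13 = -(4)*(-1) - (-3)*(-2) = -2
e2 coeff: v1*b12 - v3*b23 = (1)*(-1) - (-3)*(2) = 5
e3 coeff: v1*b13 + v2*b23 = (1)*(-2) + (4)*(2) = 6
v _| B = -2*e1 + 5*e2 + 6*e3


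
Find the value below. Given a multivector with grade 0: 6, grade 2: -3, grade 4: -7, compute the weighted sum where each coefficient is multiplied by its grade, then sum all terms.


Grade-weighted sum = sum of grade_k * coefficient_k
0*6 = 0
2*(-3) = -6
4*(-7) = -28
Total = 0 + (-6) + (-28) = -34


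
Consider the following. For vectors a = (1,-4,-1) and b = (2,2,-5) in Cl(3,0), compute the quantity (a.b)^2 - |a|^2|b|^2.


a . b = 1*2 + (-4)*2 + (-1)*(-5)
= 2 + (-8) + 5 = -1
|a|^2 = 1^2 + (-4)^2 + (-1)^2 = 18
|b|^2 = 2^2 + 2^2 + (-5)^2 = 33
(a.b)^2 = (-1)^2 = 1
|a|^2 * |b|^2 = 18 * 33 = 594
Result = 1 - 594 = -593


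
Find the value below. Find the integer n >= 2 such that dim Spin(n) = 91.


dim Spin(n) = dim so(n) = n(n-1)/2.
Solve n(n-1)/2 = 91, i.e. n^2 - n - 182 = 0.
Discriminant = 1 + 8*91 = 729
n = (1 + sqrt(729))/2 = (1 + 27)/2 = 14


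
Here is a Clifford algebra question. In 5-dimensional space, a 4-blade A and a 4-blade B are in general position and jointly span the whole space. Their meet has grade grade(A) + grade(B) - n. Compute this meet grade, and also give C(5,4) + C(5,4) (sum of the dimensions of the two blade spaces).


Meet grade = grade(A) + grade(B) - n
= 4 + 4 - 5 = 3
C(5,4) = 5
C(5,4) = 5
dim_A + dim_B = 5 + 5 = 10


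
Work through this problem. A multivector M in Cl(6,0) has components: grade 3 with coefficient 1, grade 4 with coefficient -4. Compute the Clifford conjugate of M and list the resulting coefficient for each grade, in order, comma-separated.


Clifford conjugate sign for grade k: (-1)^(k(k+1)/2)
Grade 3: (-1)^(3*4/2) = (-1)^6 = 1, coeff 1 -> 1
Grade 4: (-1)^(4*5/2) = (-1)^10 = 1, coeff -4 -> -4
Conjugated coefficients: 1, -4


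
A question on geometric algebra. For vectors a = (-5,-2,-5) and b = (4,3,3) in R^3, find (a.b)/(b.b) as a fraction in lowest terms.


Projection coefficient = (a . b) / (b . b)
a . b = (-5)*4 + (-2)*3 + (-5)*3
= -20 + (-6) + (-15) = -41
b . b = 4^2 + 3^2 + 3^2
= 16 + 9 + 9 = 34
Coefficient = -41/34
In lowest terms: -41/34


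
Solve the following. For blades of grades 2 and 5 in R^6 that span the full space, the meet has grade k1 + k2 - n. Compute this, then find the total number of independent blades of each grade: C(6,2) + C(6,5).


Meet grade = grade(A) + grade(B) - n
= 2 + 5 - 6 = 1
C(6,2) = 15
C(6,5) = 6
dim_A + dim_B = 15 + 6 = 21
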